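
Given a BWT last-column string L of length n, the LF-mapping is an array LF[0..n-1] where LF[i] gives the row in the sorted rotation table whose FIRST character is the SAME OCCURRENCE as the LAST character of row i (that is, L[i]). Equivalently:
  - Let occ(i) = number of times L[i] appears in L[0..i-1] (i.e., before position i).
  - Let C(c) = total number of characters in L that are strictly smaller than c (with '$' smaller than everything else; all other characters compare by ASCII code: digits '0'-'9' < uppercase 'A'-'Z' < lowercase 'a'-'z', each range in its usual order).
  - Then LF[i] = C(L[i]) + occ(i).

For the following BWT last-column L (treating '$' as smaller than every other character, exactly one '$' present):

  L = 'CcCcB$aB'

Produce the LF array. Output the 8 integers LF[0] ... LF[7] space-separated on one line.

Answer: 3 6 4 7 1 0 5 2

Derivation:
Char counts: '$':1, 'B':2, 'C':2, 'a':1, 'c':2
C (first-col start): C('$')=0, C('B')=1, C('C')=3, C('a')=5, C('c')=6
L[0]='C': occ=0, LF[0]=C('C')+0=3+0=3
L[1]='c': occ=0, LF[1]=C('c')+0=6+0=6
L[2]='C': occ=1, LF[2]=C('C')+1=3+1=4
L[3]='c': occ=1, LF[3]=C('c')+1=6+1=7
L[4]='B': occ=0, LF[4]=C('B')+0=1+0=1
L[5]='$': occ=0, LF[5]=C('$')+0=0+0=0
L[6]='a': occ=0, LF[6]=C('a')+0=5+0=5
L[7]='B': occ=1, LF[7]=C('B')+1=1+1=2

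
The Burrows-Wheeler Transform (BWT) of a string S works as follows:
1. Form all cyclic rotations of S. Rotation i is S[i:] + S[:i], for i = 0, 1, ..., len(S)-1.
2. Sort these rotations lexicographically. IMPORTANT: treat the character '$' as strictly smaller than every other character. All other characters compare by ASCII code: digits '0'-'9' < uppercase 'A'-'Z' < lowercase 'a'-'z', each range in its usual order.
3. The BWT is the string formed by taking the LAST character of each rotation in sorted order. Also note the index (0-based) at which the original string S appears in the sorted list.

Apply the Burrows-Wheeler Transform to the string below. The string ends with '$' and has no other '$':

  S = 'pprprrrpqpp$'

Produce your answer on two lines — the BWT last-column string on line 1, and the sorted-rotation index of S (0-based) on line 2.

All 12 rotations (rotation i = S[i:]+S[:i]):
  rot[0] = pprprrrpqpp$
  rot[1] = prprrrpqpp$p
  rot[2] = rprrrpqpp$pp
  rot[3] = prrrpqpp$ppr
  rot[4] = rrrpqpp$pprp
  rot[5] = rrpqpp$pprpr
  rot[6] = rpqpp$pprprr
  rot[7] = pqpp$pprprrr
  rot[8] = qpp$pprprrrp
  rot[9] = pp$pprprrrpq
  rot[10] = p$pprprrrpqp
  rot[11] = $pprprrrpqpp
Sorted (with $ < everything):
  sorted[0] = $pprprrrpqpp  (last char: 'p')
  sorted[1] = p$pprprrrpqp  (last char: 'p')
  sorted[2] = pp$pprprrrpq  (last char: 'q')
  sorted[3] = pprprrrpqpp$  (last char: '$')
  sorted[4] = pqpp$pprprrr  (last char: 'r')
  sorted[5] = prprrrpqpp$p  (last char: 'p')
  sorted[6] = prrrpqpp$ppr  (last char: 'r')
  sorted[7] = qpp$pprprrrp  (last char: 'p')
  sorted[8] = rpqpp$pprprr  (last char: 'r')
  sorted[9] = rprrrpqpp$pp  (last char: 'p')
  sorted[10] = rrpqpp$pprpr  (last char: 'r')
  sorted[11] = rrrpqpp$pprp  (last char: 'p')
Last column: ppq$rprprprp
Original string S is at sorted index 3

Answer: ppq$rprprprp
3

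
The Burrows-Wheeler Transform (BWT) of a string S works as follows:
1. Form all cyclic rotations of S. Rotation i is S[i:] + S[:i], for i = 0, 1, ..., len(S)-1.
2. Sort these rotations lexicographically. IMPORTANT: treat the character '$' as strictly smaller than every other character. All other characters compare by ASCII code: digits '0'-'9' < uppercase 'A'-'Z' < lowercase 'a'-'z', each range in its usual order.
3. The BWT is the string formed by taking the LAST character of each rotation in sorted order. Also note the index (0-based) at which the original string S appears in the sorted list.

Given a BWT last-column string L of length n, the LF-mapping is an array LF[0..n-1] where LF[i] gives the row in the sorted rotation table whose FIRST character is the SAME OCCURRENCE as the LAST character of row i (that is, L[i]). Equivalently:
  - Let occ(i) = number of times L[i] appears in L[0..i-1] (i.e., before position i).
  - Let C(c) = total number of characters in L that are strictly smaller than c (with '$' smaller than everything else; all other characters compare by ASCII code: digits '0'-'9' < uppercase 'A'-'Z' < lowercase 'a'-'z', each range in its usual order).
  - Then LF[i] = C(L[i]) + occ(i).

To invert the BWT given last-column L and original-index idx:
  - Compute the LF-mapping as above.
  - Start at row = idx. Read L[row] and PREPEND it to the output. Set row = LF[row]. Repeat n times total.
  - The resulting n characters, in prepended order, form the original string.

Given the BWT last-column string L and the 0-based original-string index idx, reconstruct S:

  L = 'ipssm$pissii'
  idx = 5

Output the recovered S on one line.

LF mapping: 1 6 8 9 5 0 7 2 10 11 3 4
Walk LF starting at row 5, prepending L[row]:
  step 1: row=5, L[5]='$', prepend. Next row=LF[5]=0
  step 2: row=0, L[0]='i', prepend. Next row=LF[0]=1
  step 3: row=1, L[1]='p', prepend. Next row=LF[1]=6
  step 4: row=6, L[6]='p', prepend. Next row=LF[6]=7
  step 5: row=7, L[7]='i', prepend. Next row=LF[7]=2
  step 6: row=2, L[2]='s', prepend. Next row=LF[2]=8
  step 7: row=8, L[8]='s', prepend. Next row=LF[8]=10
  step 8: row=10, L[10]='i', prepend. Next row=LF[10]=3
  step 9: row=3, L[3]='s', prepend. Next row=LF[3]=9
  step 10: row=9, L[9]='s', prepend. Next row=LF[9]=11
  step 11: row=11, L[11]='i', prepend. Next row=LF[11]=4
  step 12: row=4, L[4]='m', prepend. Next row=LF[4]=5
Reversed output: mississippi$

Answer: mississippi$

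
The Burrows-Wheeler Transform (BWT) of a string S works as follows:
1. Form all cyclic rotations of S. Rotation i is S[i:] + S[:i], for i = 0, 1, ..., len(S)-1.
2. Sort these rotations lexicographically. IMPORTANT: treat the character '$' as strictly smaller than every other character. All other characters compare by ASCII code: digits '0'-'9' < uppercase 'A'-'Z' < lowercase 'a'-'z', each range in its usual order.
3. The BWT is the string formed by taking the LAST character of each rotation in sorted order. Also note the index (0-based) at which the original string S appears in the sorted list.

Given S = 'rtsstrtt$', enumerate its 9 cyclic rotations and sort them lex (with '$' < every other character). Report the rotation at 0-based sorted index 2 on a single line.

All 9 rotations (rotation i = S[i:]+S[:i]):
  rot[0] = rtsstrtt$
  rot[1] = tsstrtt$r
  rot[2] = sstrtt$rt
  rot[3] = strtt$rts
  rot[4] = trtt$rtss
  rot[5] = rtt$rtsst
  rot[6] = tt$rtsstr
  rot[7] = t$rtsstrt
  rot[8] = $rtsstrtt
Sorted (with $ < everything):
  sorted[0] = $rtsstrtt
  sorted[1] = rtsstrtt$
  sorted[2] = rtt$rtsst
  sorted[3] = sstrtt$rt
  sorted[4] = strtt$rts
  sorted[5] = t$rtsstrt
  sorted[6] = trtt$rtss
  sorted[7] = tsstrtt$r
  sorted[8] = tt$rtsstr
sorted[2] = rtt$rtsst

Answer: rtt$rtsst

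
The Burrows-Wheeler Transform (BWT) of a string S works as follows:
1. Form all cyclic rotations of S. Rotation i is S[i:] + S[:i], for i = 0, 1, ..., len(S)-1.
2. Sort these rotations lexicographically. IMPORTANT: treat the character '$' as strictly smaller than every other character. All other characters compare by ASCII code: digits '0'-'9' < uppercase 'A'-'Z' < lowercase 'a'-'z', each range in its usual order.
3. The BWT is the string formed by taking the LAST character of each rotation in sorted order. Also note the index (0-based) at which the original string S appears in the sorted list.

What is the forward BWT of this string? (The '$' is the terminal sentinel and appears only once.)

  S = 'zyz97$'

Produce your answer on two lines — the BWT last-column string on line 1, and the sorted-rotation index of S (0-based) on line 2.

All 6 rotations (rotation i = S[i:]+S[:i]):
  rot[0] = zyz97$
  rot[1] = yz97$z
  rot[2] = z97$zy
  rot[3] = 97$zyz
  rot[4] = 7$zyz9
  rot[5] = $zyz97
Sorted (with $ < everything):
  sorted[0] = $zyz97  (last char: '7')
  sorted[1] = 7$zyz9  (last char: '9')
  sorted[2] = 97$zyz  (last char: 'z')
  sorted[3] = yz97$z  (last char: 'z')
  sorted[4] = z97$zy  (last char: 'y')
  sorted[5] = zyz97$  (last char: '$')
Last column: 79zzy$
Original string S is at sorted index 5

Answer: 79zzy$
5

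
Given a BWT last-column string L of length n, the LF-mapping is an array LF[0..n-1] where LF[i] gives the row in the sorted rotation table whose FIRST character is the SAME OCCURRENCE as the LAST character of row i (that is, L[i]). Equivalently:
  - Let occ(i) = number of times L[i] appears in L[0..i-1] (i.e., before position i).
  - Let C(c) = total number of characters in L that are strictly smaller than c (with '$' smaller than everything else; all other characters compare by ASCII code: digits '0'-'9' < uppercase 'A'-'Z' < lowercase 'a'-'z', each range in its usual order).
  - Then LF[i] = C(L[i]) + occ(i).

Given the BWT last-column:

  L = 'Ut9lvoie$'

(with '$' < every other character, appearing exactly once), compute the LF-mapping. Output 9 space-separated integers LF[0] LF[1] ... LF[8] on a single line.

Answer: 2 7 1 5 8 6 4 3 0

Derivation:
Char counts: '$':1, '9':1, 'U':1, 'e':1, 'i':1, 'l':1, 'o':1, 't':1, 'v':1
C (first-col start): C('$')=0, C('9')=1, C('U')=2, C('e')=3, C('i')=4, C('l')=5, C('o')=6, C('t')=7, C('v')=8
L[0]='U': occ=0, LF[0]=C('U')+0=2+0=2
L[1]='t': occ=0, LF[1]=C('t')+0=7+0=7
L[2]='9': occ=0, LF[2]=C('9')+0=1+0=1
L[3]='l': occ=0, LF[3]=C('l')+0=5+0=5
L[4]='v': occ=0, LF[4]=C('v')+0=8+0=8
L[5]='o': occ=0, LF[5]=C('o')+0=6+0=6
L[6]='i': occ=0, LF[6]=C('i')+0=4+0=4
L[7]='e': occ=0, LF[7]=C('e')+0=3+0=3
L[8]='$': occ=0, LF[8]=C('$')+0=0+0=0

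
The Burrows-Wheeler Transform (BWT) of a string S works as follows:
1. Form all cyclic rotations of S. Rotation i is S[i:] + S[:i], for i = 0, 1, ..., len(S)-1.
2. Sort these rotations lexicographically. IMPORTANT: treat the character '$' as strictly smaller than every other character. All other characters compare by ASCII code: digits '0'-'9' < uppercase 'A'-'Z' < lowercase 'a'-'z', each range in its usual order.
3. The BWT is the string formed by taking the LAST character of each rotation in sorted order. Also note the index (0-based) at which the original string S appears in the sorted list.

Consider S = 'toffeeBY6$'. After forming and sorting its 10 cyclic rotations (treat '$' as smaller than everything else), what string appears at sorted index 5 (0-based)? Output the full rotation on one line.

All 10 rotations (rotation i = S[i:]+S[:i]):
  rot[0] = toffeeBY6$
  rot[1] = offeeBY6$t
  rot[2] = ffeeBY6$to
  rot[3] = feeBY6$tof
  rot[4] = eeBY6$toff
  rot[5] = eBY6$toffe
  rot[6] = BY6$toffee
  rot[7] = Y6$toffeeB
  rot[8] = 6$toffeeBY
  rot[9] = $toffeeBY6
Sorted (with $ < everything):
  sorted[0] = $toffeeBY6
  sorted[1] = 6$toffeeBY
  sorted[2] = BY6$toffee
  sorted[3] = Y6$toffeeB
  sorted[4] = eBY6$toffe
  sorted[5] = eeBY6$toff
  sorted[6] = feeBY6$tof
  sorted[7] = ffeeBY6$to
  sorted[8] = offeeBY6$t
  sorted[9] = toffeeBY6$
sorted[5] = eeBY6$toff

Answer: eeBY6$toff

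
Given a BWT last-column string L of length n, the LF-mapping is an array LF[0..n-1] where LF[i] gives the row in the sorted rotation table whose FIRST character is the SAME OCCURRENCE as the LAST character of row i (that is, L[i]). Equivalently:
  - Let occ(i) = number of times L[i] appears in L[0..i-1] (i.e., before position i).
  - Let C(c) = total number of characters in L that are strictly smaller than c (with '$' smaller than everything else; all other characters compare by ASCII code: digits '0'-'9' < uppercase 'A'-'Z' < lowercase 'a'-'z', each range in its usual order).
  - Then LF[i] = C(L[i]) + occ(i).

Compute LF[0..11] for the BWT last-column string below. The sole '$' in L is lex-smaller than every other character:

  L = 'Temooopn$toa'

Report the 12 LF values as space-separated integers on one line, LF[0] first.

Char counts: '$':1, 'T':1, 'a':1, 'e':1, 'm':1, 'n':1, 'o':4, 'p':1, 't':1
C (first-col start): C('$')=0, C('T')=1, C('a')=2, C('e')=3, C('m')=4, C('n')=5, C('o')=6, C('p')=10, C('t')=11
L[0]='T': occ=0, LF[0]=C('T')+0=1+0=1
L[1]='e': occ=0, LF[1]=C('e')+0=3+0=3
L[2]='m': occ=0, LF[2]=C('m')+0=4+0=4
L[3]='o': occ=0, LF[3]=C('o')+0=6+0=6
L[4]='o': occ=1, LF[4]=C('o')+1=6+1=7
L[5]='o': occ=2, LF[5]=C('o')+2=6+2=8
L[6]='p': occ=0, LF[6]=C('p')+0=10+0=10
L[7]='n': occ=0, LF[7]=C('n')+0=5+0=5
L[8]='$': occ=0, LF[8]=C('$')+0=0+0=0
L[9]='t': occ=0, LF[9]=C('t')+0=11+0=11
L[10]='o': occ=3, LF[10]=C('o')+3=6+3=9
L[11]='a': occ=0, LF[11]=C('a')+0=2+0=2

Answer: 1 3 4 6 7 8 10 5 0 11 9 2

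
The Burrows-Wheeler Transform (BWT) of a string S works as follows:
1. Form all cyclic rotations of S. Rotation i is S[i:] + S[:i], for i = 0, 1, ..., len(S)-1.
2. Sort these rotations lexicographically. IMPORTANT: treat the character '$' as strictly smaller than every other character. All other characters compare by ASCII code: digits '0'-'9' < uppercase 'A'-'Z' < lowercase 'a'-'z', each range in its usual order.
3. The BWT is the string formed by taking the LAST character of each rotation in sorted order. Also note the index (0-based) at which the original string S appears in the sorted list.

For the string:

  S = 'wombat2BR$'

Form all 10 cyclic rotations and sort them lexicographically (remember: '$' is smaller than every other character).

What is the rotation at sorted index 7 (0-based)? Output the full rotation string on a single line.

Answer: ombat2BR$w

Derivation:
All 10 rotations (rotation i = S[i:]+S[:i]):
  rot[0] = wombat2BR$
  rot[1] = ombat2BR$w
  rot[2] = mbat2BR$wo
  rot[3] = bat2BR$wom
  rot[4] = at2BR$womb
  rot[5] = t2BR$womba
  rot[6] = 2BR$wombat
  rot[7] = BR$wombat2
  rot[8] = R$wombat2B
  rot[9] = $wombat2BR
Sorted (with $ < everything):
  sorted[0] = $wombat2BR
  sorted[1] = 2BR$wombat
  sorted[2] = BR$wombat2
  sorted[3] = R$wombat2B
  sorted[4] = at2BR$womb
  sorted[5] = bat2BR$wom
  sorted[6] = mbat2BR$wo
  sorted[7] = ombat2BR$w
  sorted[8] = t2BR$womba
  sorted[9] = wombat2BR$
sorted[7] = ombat2BR$w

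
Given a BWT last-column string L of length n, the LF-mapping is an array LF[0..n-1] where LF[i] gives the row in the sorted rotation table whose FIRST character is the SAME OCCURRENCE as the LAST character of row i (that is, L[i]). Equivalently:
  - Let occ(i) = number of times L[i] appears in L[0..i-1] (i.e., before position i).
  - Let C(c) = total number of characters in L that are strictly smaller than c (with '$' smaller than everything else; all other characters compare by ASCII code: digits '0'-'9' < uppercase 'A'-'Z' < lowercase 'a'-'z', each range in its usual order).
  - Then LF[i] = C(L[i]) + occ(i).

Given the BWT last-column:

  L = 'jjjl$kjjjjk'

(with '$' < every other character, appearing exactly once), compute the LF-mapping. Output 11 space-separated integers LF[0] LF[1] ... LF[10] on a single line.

Answer: 1 2 3 10 0 8 4 5 6 7 9

Derivation:
Char counts: '$':1, 'j':7, 'k':2, 'l':1
C (first-col start): C('$')=0, C('j')=1, C('k')=8, C('l')=10
L[0]='j': occ=0, LF[0]=C('j')+0=1+0=1
L[1]='j': occ=1, LF[1]=C('j')+1=1+1=2
L[2]='j': occ=2, LF[2]=C('j')+2=1+2=3
L[3]='l': occ=0, LF[3]=C('l')+0=10+0=10
L[4]='$': occ=0, LF[4]=C('$')+0=0+0=0
L[5]='k': occ=0, LF[5]=C('k')+0=8+0=8
L[6]='j': occ=3, LF[6]=C('j')+3=1+3=4
L[7]='j': occ=4, LF[7]=C('j')+4=1+4=5
L[8]='j': occ=5, LF[8]=C('j')+5=1+5=6
L[9]='j': occ=6, LF[9]=C('j')+6=1+6=7
L[10]='k': occ=1, LF[10]=C('k')+1=8+1=9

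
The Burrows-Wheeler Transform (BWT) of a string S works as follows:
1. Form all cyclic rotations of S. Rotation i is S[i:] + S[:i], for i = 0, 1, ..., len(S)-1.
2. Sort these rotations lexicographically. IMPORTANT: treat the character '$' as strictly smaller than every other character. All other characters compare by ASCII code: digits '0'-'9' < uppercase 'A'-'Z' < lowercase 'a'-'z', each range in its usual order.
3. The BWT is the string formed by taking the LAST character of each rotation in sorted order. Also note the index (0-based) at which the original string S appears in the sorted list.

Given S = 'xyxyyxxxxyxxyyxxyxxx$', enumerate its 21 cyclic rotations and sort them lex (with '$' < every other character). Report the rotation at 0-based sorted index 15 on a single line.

All 21 rotations (rotation i = S[i:]+S[:i]):
  rot[0] = xyxyyxxxxyxxyyxxyxxx$
  rot[1] = yxyyxxxxyxxyyxxyxxx$x
  rot[2] = xyyxxxxyxxyyxxyxxx$xy
  rot[3] = yyxxxxyxxyyxxyxxx$xyx
  rot[4] = yxxxxyxxyyxxyxxx$xyxy
  rot[5] = xxxxyxxyyxxyxxx$xyxyy
  rot[6] = xxxyxxyyxxyxxx$xyxyyx
  rot[7] = xxyxxyyxxyxxx$xyxyyxx
  rot[8] = xyxxyyxxyxxx$xyxyyxxx
  rot[9] = yxxyyxxyxxx$xyxyyxxxx
  rot[10] = xxyyxxyxxx$xyxyyxxxxy
  rot[11] = xyyxxyxxx$xyxyyxxxxyx
  rot[12] = yyxxyxxx$xyxyyxxxxyxx
  rot[13] = yxxyxxx$xyxyyxxxxyxxy
  rot[14] = xxyxxx$xyxyyxxxxyxxyy
  rot[15] = xyxxx$xyxyyxxxxyxxyyx
  rot[16] = yxxx$xyxyyxxxxyxxyyxx
  rot[17] = xxx$xyxyyxxxxyxxyyxxy
  rot[18] = xx$xyxyyxxxxyxxyyxxyx
  rot[19] = x$xyxyyxxxxyxxyyxxyxx
  rot[20] = $xyxyyxxxxyxxyyxxyxxx
Sorted (with $ < everything):
  sorted[0] = $xyxyyxxxxyxxyyxxyxxx
  sorted[1] = x$xyxyyxxxxyxxyyxxyxx
  sorted[2] = xx$xyxyyxxxxyxxyyxxyx
  sorted[3] = xxx$xyxyyxxxxyxxyyxxy
  sorted[4] = xxxxyxxyyxxyxxx$xyxyy
  sorted[5] = xxxyxxyyxxyxxx$xyxyyx
  sorted[6] = xxyxxx$xyxyyxxxxyxxyy
  sorted[7] = xxyxxyyxxyxxx$xyxyyxx
  sorted[8] = xxyyxxyxxx$xyxyyxxxxy
  sorted[9] = xyxxx$xyxyyxxxxyxxyyx
  sorted[10] = xyxxyyxxyxxx$xyxyyxxx
  sorted[11] = xyxyyxxxxyxxyyxxyxxx$
  sorted[12] = xyyxxxxyxxyyxxyxxx$xy
  sorted[13] = xyyxxyxxx$xyxyyxxxxyx
  sorted[14] = yxxx$xyxyyxxxxyxxyyxx
  sorted[15] = yxxxxyxxyyxxyxxx$xyxy
  sorted[16] = yxxyxxx$xyxyyxxxxyxxy
  sorted[17] = yxxyyxxyxxx$xyxyyxxxx
  sorted[18] = yxyyxxxxyxxyyxxyxxx$x
  sorted[19] = yyxxxxyxxyyxxyxxx$xyx
  sorted[20] = yyxxyxxx$xyxyyxxxxyxx
sorted[15] = yxxxxyxxyyxxyxxx$xyxy

Answer: yxxxxyxxyyxxyxxx$xyxy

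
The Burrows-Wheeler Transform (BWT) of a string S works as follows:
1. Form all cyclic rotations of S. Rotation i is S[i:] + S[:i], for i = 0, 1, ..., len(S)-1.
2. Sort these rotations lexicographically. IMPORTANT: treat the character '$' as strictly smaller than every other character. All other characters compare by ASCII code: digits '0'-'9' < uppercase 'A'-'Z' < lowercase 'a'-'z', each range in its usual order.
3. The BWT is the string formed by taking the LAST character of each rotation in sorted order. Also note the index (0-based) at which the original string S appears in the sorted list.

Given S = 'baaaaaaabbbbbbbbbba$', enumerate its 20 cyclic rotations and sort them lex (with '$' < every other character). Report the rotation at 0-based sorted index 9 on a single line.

Answer: ba$baaaaaaabbbbbbbbb

Derivation:
All 20 rotations (rotation i = S[i:]+S[:i]):
  rot[0] = baaaaaaabbbbbbbbbba$
  rot[1] = aaaaaaabbbbbbbbbba$b
  rot[2] = aaaaaabbbbbbbbbba$ba
  rot[3] = aaaaabbbbbbbbbba$baa
  rot[4] = aaaabbbbbbbbbba$baaa
  rot[5] = aaabbbbbbbbbba$baaaa
  rot[6] = aabbbbbbbbbba$baaaaa
  rot[7] = abbbbbbbbbba$baaaaaa
  rot[8] = bbbbbbbbbba$baaaaaaa
  rot[9] = bbbbbbbbba$baaaaaaab
  rot[10] = bbbbbbbba$baaaaaaabb
  rot[11] = bbbbbbba$baaaaaaabbb
  rot[12] = bbbbbba$baaaaaaabbbb
  rot[13] = bbbbba$baaaaaaabbbbb
  rot[14] = bbbba$baaaaaaabbbbbb
  rot[15] = bbba$baaaaaaabbbbbbb
  rot[16] = bba$baaaaaaabbbbbbbb
  rot[17] = ba$baaaaaaabbbbbbbbb
  rot[18] = a$baaaaaaabbbbbbbbbb
  rot[19] = $baaaaaaabbbbbbbbbba
Sorted (with $ < everything):
  sorted[0] = $baaaaaaabbbbbbbbbba
  sorted[1] = a$baaaaaaabbbbbbbbbb
  sorted[2] = aaaaaaabbbbbbbbbba$b
  sorted[3] = aaaaaabbbbbbbbbba$ba
  sorted[4] = aaaaabbbbbbbbbba$baa
  sorted[5] = aaaabbbbbbbbbba$baaa
  sorted[6] = aaabbbbbbbbbba$baaaa
  sorted[7] = aabbbbbbbbbba$baaaaa
  sorted[8] = abbbbbbbbbba$baaaaaa
  sorted[9] = ba$baaaaaaabbbbbbbbb
  sorted[10] = baaaaaaabbbbbbbbbba$
  sorted[11] = bba$baaaaaaabbbbbbbb
  sorted[12] = bbba$baaaaaaabbbbbbb
  sorted[13] = bbbba$baaaaaaabbbbbb
  sorted[14] = bbbbba$baaaaaaabbbbb
  sorted[15] = bbbbbba$baaaaaaabbbb
  sorted[16] = bbbbbbba$baaaaaaabbb
  sorted[17] = bbbbbbbba$baaaaaaabb
  sorted[18] = bbbbbbbbba$baaaaaaab
  sorted[19] = bbbbbbbbbba$baaaaaaa
sorted[9] = ba$baaaaaaabbbbbbbbb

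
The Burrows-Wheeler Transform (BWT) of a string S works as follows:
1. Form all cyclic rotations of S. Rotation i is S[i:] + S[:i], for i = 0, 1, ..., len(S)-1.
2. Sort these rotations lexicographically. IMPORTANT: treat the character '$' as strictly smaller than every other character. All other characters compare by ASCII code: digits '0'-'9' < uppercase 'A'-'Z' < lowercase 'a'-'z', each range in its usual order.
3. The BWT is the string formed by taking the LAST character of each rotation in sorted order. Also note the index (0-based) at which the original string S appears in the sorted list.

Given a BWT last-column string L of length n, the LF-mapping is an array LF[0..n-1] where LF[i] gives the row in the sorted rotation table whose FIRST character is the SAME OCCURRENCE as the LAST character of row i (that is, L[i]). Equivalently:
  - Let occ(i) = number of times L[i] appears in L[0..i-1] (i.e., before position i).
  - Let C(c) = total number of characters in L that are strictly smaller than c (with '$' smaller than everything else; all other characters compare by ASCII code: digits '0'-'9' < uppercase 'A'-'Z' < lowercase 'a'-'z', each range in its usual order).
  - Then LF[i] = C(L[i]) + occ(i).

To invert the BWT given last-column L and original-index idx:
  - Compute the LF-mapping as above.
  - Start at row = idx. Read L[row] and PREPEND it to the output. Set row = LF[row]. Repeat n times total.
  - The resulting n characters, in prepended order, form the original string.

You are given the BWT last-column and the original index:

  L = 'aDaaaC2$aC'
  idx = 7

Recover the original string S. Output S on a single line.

LF mapping: 5 4 6 7 8 2 1 0 9 3
Walk LF starting at row 7, prepending L[row]:
  step 1: row=7, L[7]='$', prepend. Next row=LF[7]=0
  step 2: row=0, L[0]='a', prepend. Next row=LF[0]=5
  step 3: row=5, L[5]='C', prepend. Next row=LF[5]=2
  step 4: row=2, L[2]='a', prepend. Next row=LF[2]=6
  step 5: row=6, L[6]='2', prepend. Next row=LF[6]=1
  step 6: row=1, L[1]='D', prepend. Next row=LF[1]=4
  step 7: row=4, L[4]='a', prepend. Next row=LF[4]=8
  step 8: row=8, L[8]='a', prepend. Next row=LF[8]=9
  step 9: row=9, L[9]='C', prepend. Next row=LF[9]=3
  step 10: row=3, L[3]='a', prepend. Next row=LF[3]=7
Reversed output: aCaaD2aCa$

Answer: aCaaD2aCa$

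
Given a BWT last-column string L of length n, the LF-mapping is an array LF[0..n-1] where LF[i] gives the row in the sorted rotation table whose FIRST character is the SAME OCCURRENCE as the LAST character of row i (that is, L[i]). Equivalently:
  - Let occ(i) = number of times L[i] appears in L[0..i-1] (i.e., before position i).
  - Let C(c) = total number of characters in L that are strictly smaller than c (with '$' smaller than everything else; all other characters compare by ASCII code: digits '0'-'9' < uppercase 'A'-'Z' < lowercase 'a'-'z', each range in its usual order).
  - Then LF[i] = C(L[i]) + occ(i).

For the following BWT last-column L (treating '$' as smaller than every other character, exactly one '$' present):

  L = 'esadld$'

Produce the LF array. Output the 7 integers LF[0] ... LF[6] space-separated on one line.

Answer: 4 6 1 2 5 3 0

Derivation:
Char counts: '$':1, 'a':1, 'd':2, 'e':1, 'l':1, 's':1
C (first-col start): C('$')=0, C('a')=1, C('d')=2, C('e')=4, C('l')=5, C('s')=6
L[0]='e': occ=0, LF[0]=C('e')+0=4+0=4
L[1]='s': occ=0, LF[1]=C('s')+0=6+0=6
L[2]='a': occ=0, LF[2]=C('a')+0=1+0=1
L[3]='d': occ=0, LF[3]=C('d')+0=2+0=2
L[4]='l': occ=0, LF[4]=C('l')+0=5+0=5
L[5]='d': occ=1, LF[5]=C('d')+1=2+1=3
L[6]='$': occ=0, LF[6]=C('$')+0=0+0=0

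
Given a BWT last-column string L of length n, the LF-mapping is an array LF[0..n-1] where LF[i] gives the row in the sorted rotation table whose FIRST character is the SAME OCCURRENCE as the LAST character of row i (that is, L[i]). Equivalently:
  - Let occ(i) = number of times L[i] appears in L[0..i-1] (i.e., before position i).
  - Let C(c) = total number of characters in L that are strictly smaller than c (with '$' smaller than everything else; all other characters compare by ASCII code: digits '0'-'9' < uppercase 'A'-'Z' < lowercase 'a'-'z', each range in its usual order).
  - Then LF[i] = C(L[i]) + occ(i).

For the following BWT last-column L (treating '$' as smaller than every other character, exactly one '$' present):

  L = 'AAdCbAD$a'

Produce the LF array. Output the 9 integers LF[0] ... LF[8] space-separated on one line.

Answer: 1 2 8 4 7 3 5 0 6

Derivation:
Char counts: '$':1, 'A':3, 'C':1, 'D':1, 'a':1, 'b':1, 'd':1
C (first-col start): C('$')=0, C('A')=1, C('C')=4, C('D')=5, C('a')=6, C('b')=7, C('d')=8
L[0]='A': occ=0, LF[0]=C('A')+0=1+0=1
L[1]='A': occ=1, LF[1]=C('A')+1=1+1=2
L[2]='d': occ=0, LF[2]=C('d')+0=8+0=8
L[3]='C': occ=0, LF[3]=C('C')+0=4+0=4
L[4]='b': occ=0, LF[4]=C('b')+0=7+0=7
L[5]='A': occ=2, LF[5]=C('A')+2=1+2=3
L[6]='D': occ=0, LF[6]=C('D')+0=5+0=5
L[7]='$': occ=0, LF[7]=C('$')+0=0+0=0
L[8]='a': occ=0, LF[8]=C('a')+0=6+0=6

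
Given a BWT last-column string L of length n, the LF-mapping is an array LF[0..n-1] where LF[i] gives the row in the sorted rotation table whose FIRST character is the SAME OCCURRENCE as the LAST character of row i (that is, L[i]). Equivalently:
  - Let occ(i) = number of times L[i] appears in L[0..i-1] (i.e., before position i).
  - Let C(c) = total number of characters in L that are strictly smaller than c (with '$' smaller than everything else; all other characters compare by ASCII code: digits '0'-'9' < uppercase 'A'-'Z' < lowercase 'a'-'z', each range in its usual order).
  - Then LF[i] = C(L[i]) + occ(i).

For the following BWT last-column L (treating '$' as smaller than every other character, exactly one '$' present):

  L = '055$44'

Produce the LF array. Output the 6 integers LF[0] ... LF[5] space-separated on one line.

Char counts: '$':1, '0':1, '4':2, '5':2
C (first-col start): C('$')=0, C('0')=1, C('4')=2, C('5')=4
L[0]='0': occ=0, LF[0]=C('0')+0=1+0=1
L[1]='5': occ=0, LF[1]=C('5')+0=4+0=4
L[2]='5': occ=1, LF[2]=C('5')+1=4+1=5
L[3]='$': occ=0, LF[3]=C('$')+0=0+0=0
L[4]='4': occ=0, LF[4]=C('4')+0=2+0=2
L[5]='4': occ=1, LF[5]=C('4')+1=2+1=3

Answer: 1 4 5 0 2 3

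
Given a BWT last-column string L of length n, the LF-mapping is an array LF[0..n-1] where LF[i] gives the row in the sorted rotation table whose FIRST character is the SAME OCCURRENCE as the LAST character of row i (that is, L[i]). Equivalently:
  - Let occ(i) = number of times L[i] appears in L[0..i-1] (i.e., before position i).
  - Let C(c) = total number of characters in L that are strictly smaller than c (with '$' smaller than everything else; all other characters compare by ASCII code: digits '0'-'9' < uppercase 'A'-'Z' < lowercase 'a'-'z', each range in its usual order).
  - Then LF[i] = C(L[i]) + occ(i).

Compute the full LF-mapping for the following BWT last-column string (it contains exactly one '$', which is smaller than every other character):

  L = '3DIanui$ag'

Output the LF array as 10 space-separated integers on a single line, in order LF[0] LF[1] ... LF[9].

Char counts: '$':1, '3':1, 'D':1, 'I':1, 'a':2, 'g':1, 'i':1, 'n':1, 'u':1
C (first-col start): C('$')=0, C('3')=1, C('D')=2, C('I')=3, C('a')=4, C('g')=6, C('i')=7, C('n')=8, C('u')=9
L[0]='3': occ=0, LF[0]=C('3')+0=1+0=1
L[1]='D': occ=0, LF[1]=C('D')+0=2+0=2
L[2]='I': occ=0, LF[2]=C('I')+0=3+0=3
L[3]='a': occ=0, LF[3]=C('a')+0=4+0=4
L[4]='n': occ=0, LF[4]=C('n')+0=8+0=8
L[5]='u': occ=0, LF[5]=C('u')+0=9+0=9
L[6]='i': occ=0, LF[6]=C('i')+0=7+0=7
L[7]='$': occ=0, LF[7]=C('$')+0=0+0=0
L[8]='a': occ=1, LF[8]=C('a')+1=4+1=5
L[9]='g': occ=0, LF[9]=C('g')+0=6+0=6

Answer: 1 2 3 4 8 9 7 0 5 6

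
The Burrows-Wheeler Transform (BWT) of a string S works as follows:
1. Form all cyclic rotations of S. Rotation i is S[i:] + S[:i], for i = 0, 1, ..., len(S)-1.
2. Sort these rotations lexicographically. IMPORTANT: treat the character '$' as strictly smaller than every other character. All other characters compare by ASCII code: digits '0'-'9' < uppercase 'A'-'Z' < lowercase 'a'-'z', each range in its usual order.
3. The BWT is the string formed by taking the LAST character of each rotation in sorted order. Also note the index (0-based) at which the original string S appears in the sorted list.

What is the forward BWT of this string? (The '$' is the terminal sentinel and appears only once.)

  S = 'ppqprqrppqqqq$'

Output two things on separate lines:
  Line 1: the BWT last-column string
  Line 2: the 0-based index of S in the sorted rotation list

Answer: q$rppqqpqqprqp
1

Derivation:
All 14 rotations (rotation i = S[i:]+S[:i]):
  rot[0] = ppqprqrppqqqq$
  rot[1] = pqprqrppqqqq$p
  rot[2] = qprqrppqqqq$pp
  rot[3] = prqrppqqqq$ppq
  rot[4] = rqrppqqqq$ppqp
  rot[5] = qrppqqqq$ppqpr
  rot[6] = rppqqqq$ppqprq
  rot[7] = ppqqqq$ppqprqr
  rot[8] = pqqqq$ppqprqrp
  rot[9] = qqqq$ppqprqrpp
  rot[10] = qqq$ppqprqrppq
  rot[11] = qq$ppqprqrppqq
  rot[12] = q$ppqprqrppqqq
  rot[13] = $ppqprqrppqqqq
Sorted (with $ < everything):
  sorted[0] = $ppqprqrppqqqq  (last char: 'q')
  sorted[1] = ppqprqrppqqqq$  (last char: '$')
  sorted[2] = ppqqqq$ppqprqr  (last char: 'r')
  sorted[3] = pqprqrppqqqq$p  (last char: 'p')
  sorted[4] = pqqqq$ppqprqrp  (last char: 'p')
  sorted[5] = prqrppqqqq$ppq  (last char: 'q')
  sorted[6] = q$ppqprqrppqqq  (last char: 'q')
  sorted[7] = qprqrppqqqq$pp  (last char: 'p')
  sorted[8] = qq$ppqprqrppqq  (last char: 'q')
  sorted[9] = qqq$ppqprqrppq  (last char: 'q')
  sorted[10] = qqqq$ppqprqrpp  (last char: 'p')
  sorted[11] = qrppqqqq$ppqpr  (last char: 'r')
  sorted[12] = rppqqqq$ppqprq  (last char: 'q')
  sorted[13] = rqrppqqqq$ppqp  (last char: 'p')
Last column: q$rppqqpqqprqp
Original string S is at sorted index 1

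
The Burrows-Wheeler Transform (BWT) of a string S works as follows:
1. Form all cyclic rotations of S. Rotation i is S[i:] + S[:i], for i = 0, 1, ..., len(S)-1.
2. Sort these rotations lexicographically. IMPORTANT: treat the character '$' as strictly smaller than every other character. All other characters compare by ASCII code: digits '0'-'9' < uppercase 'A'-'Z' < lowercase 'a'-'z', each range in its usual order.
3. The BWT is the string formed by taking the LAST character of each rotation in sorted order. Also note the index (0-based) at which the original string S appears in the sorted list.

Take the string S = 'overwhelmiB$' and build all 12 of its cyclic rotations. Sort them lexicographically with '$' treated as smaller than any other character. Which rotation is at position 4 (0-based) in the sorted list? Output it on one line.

Answer: helmiB$overw

Derivation:
All 12 rotations (rotation i = S[i:]+S[:i]):
  rot[0] = overwhelmiB$
  rot[1] = verwhelmiB$o
  rot[2] = erwhelmiB$ov
  rot[3] = rwhelmiB$ove
  rot[4] = whelmiB$over
  rot[5] = helmiB$overw
  rot[6] = elmiB$overwh
  rot[7] = lmiB$overwhe
  rot[8] = miB$overwhel
  rot[9] = iB$overwhelm
  rot[10] = B$overwhelmi
  rot[11] = $overwhelmiB
Sorted (with $ < everything):
  sorted[0] = $overwhelmiB
  sorted[1] = B$overwhelmi
  sorted[2] = elmiB$overwh
  sorted[3] = erwhelmiB$ov
  sorted[4] = helmiB$overw
  sorted[5] = iB$overwhelm
  sorted[6] = lmiB$overwhe
  sorted[7] = miB$overwhel
  sorted[8] = overwhelmiB$
  sorted[9] = rwhelmiB$ove
  sorted[10] = verwhelmiB$o
  sorted[11] = whelmiB$over
sorted[4] = helmiB$overw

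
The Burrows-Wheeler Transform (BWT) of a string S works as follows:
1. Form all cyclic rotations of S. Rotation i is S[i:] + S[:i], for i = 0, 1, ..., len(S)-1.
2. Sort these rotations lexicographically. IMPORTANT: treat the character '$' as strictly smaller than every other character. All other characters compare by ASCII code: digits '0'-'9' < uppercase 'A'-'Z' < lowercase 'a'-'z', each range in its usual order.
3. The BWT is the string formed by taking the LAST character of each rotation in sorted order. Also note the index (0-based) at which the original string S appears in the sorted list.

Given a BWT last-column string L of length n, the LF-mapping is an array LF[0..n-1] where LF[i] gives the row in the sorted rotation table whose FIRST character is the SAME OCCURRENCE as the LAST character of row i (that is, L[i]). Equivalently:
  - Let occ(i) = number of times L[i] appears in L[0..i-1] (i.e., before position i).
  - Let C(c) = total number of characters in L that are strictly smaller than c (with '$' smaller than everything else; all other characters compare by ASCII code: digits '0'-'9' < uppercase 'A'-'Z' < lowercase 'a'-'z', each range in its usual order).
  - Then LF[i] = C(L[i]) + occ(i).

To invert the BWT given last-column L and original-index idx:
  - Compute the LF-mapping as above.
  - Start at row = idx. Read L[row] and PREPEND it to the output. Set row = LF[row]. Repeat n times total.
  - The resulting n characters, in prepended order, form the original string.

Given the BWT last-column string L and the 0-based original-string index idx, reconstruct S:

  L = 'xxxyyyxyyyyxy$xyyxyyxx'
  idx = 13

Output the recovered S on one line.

Answer: yxyyxyxxyxyyyxyyyyxxx$

Derivation:
LF mapping: 1 2 3 10 11 12 4 13 14 15 16 5 17 0 6 18 19 7 20 21 8 9
Walk LF starting at row 13, prepending L[row]:
  step 1: row=13, L[13]='$', prepend. Next row=LF[13]=0
  step 2: row=0, L[0]='x', prepend. Next row=LF[0]=1
  step 3: row=1, L[1]='x', prepend. Next row=LF[1]=2
  step 4: row=2, L[2]='x', prepend. Next row=LF[2]=3
  step 5: row=3, L[3]='y', prepend. Next row=LF[3]=10
  step 6: row=10, L[10]='y', prepend. Next row=LF[10]=16
  step 7: row=16, L[16]='y', prepend. Next row=LF[16]=19
  step 8: row=19, L[19]='y', prepend. Next row=LF[19]=21
  step 9: row=21, L[21]='x', prepend. Next row=LF[21]=9
  step 10: row=9, L[9]='y', prepend. Next row=LF[9]=15
  step 11: row=15, L[15]='y', prepend. Next row=LF[15]=18
  step 12: row=18, L[18]='y', prepend. Next row=LF[18]=20
  step 13: row=20, L[20]='x', prepend. Next row=LF[20]=8
  step 14: row=8, L[8]='y', prepend. Next row=LF[8]=14
  step 15: row=14, L[14]='x', prepend. Next row=LF[14]=6
  step 16: row=6, L[6]='x', prepend. Next row=LF[6]=4
  step 17: row=4, L[4]='y', prepend. Next row=LF[4]=11
  step 18: row=11, L[11]='x', prepend. Next row=LF[11]=5
  step 19: row=5, L[5]='y', prepend. Next row=LF[5]=12
  step 20: row=12, L[12]='y', prepend. Next row=LF[12]=17
  step 21: row=17, L[17]='x', prepend. Next row=LF[17]=7
  step 22: row=7, L[7]='y', prepend. Next row=LF[7]=13
Reversed output: yxyyxyxxyxyyyxyyyyxxx$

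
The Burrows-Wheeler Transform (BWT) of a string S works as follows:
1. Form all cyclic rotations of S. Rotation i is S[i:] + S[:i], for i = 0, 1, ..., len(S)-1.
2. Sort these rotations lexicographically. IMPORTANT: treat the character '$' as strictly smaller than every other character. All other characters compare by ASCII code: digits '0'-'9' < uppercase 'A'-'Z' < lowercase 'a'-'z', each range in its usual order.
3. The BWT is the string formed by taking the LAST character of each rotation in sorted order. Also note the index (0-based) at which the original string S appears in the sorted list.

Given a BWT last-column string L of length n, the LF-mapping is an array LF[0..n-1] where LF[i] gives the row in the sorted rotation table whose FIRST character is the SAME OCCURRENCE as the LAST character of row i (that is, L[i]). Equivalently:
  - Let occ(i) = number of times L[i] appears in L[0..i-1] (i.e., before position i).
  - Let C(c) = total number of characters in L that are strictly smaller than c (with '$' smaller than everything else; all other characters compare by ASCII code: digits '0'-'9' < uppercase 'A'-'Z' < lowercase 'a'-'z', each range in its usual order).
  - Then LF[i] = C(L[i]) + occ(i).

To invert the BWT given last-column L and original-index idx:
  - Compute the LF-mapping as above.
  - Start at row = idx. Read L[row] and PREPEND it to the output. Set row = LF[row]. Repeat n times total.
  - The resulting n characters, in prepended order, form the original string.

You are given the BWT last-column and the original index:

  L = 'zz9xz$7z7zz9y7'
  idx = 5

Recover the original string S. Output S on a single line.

LF mapping: 8 9 4 6 10 0 1 11 2 12 13 5 7 3
Walk LF starting at row 5, prepending L[row]:
  step 1: row=5, L[5]='$', prepend. Next row=LF[5]=0
  step 2: row=0, L[0]='z', prepend. Next row=LF[0]=8
  step 3: row=8, L[8]='7', prepend. Next row=LF[8]=2
  step 4: row=2, L[2]='9', prepend. Next row=LF[2]=4
  step 5: row=4, L[4]='z', prepend. Next row=LF[4]=10
  step 6: row=10, L[10]='z', prepend. Next row=LF[10]=13
  step 7: row=13, L[13]='7', prepend. Next row=LF[13]=3
  step 8: row=3, L[3]='x', prepend. Next row=LF[3]=6
  step 9: row=6, L[6]='7', prepend. Next row=LF[6]=1
  step 10: row=1, L[1]='z', prepend. Next row=LF[1]=9
  step 11: row=9, L[9]='z', prepend. Next row=LF[9]=12
  step 12: row=12, L[12]='y', prepend. Next row=LF[12]=7
  step 13: row=7, L[7]='z', prepend. Next row=LF[7]=11
  step 14: row=11, L[11]='9', prepend. Next row=LF[11]=5
Reversed output: 9zyzz7x7zz97z$

Answer: 9zyzz7x7zz97z$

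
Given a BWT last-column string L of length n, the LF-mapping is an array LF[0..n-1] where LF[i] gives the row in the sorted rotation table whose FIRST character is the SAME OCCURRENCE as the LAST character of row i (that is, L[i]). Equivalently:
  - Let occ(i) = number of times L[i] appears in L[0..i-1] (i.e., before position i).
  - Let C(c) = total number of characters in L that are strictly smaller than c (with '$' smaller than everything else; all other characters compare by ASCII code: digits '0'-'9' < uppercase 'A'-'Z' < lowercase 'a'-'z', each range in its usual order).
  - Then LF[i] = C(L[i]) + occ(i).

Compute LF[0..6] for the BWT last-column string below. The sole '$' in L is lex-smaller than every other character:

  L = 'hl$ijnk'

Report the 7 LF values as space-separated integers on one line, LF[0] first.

Char counts: '$':1, 'h':1, 'i':1, 'j':1, 'k':1, 'l':1, 'n':1
C (first-col start): C('$')=0, C('h')=1, C('i')=2, C('j')=3, C('k')=4, C('l')=5, C('n')=6
L[0]='h': occ=0, LF[0]=C('h')+0=1+0=1
L[1]='l': occ=0, LF[1]=C('l')+0=5+0=5
L[2]='$': occ=0, LF[2]=C('$')+0=0+0=0
L[3]='i': occ=0, LF[3]=C('i')+0=2+0=2
L[4]='j': occ=0, LF[4]=C('j')+0=3+0=3
L[5]='n': occ=0, LF[5]=C('n')+0=6+0=6
L[6]='k': occ=0, LF[6]=C('k')+0=4+0=4

Answer: 1 5 0 2 3 6 4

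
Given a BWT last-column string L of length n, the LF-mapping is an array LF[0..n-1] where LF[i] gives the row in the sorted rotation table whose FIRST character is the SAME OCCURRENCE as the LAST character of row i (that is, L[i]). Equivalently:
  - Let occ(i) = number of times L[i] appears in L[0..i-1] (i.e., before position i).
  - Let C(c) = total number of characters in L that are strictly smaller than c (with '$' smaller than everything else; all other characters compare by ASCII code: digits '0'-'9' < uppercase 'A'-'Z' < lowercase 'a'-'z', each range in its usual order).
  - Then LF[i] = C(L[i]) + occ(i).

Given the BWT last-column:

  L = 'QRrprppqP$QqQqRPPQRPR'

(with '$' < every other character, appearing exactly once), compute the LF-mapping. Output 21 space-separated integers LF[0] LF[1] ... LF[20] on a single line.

Char counts: '$':1, 'P':4, 'Q':4, 'R':4, 'p':3, 'q':3, 'r':2
C (first-col start): C('$')=0, C('P')=1, C('Q')=5, C('R')=9, C('p')=13, C('q')=16, C('r')=19
L[0]='Q': occ=0, LF[0]=C('Q')+0=5+0=5
L[1]='R': occ=0, LF[1]=C('R')+0=9+0=9
L[2]='r': occ=0, LF[2]=C('r')+0=19+0=19
L[3]='p': occ=0, LF[3]=C('p')+0=13+0=13
L[4]='r': occ=1, LF[4]=C('r')+1=19+1=20
L[5]='p': occ=1, LF[5]=C('p')+1=13+1=14
L[6]='p': occ=2, LF[6]=C('p')+2=13+2=15
L[7]='q': occ=0, LF[7]=C('q')+0=16+0=16
L[8]='P': occ=0, LF[8]=C('P')+0=1+0=1
L[9]='$': occ=0, LF[9]=C('$')+0=0+0=0
L[10]='Q': occ=1, LF[10]=C('Q')+1=5+1=6
L[11]='q': occ=1, LF[11]=C('q')+1=16+1=17
L[12]='Q': occ=2, LF[12]=C('Q')+2=5+2=7
L[13]='q': occ=2, LF[13]=C('q')+2=16+2=18
L[14]='R': occ=1, LF[14]=C('R')+1=9+1=10
L[15]='P': occ=1, LF[15]=C('P')+1=1+1=2
L[16]='P': occ=2, LF[16]=C('P')+2=1+2=3
L[17]='Q': occ=3, LF[17]=C('Q')+3=5+3=8
L[18]='R': occ=2, LF[18]=C('R')+2=9+2=11
L[19]='P': occ=3, LF[19]=C('P')+3=1+3=4
L[20]='R': occ=3, LF[20]=C('R')+3=9+3=12

Answer: 5 9 19 13 20 14 15 16 1 0 6 17 7 18 10 2 3 8 11 4 12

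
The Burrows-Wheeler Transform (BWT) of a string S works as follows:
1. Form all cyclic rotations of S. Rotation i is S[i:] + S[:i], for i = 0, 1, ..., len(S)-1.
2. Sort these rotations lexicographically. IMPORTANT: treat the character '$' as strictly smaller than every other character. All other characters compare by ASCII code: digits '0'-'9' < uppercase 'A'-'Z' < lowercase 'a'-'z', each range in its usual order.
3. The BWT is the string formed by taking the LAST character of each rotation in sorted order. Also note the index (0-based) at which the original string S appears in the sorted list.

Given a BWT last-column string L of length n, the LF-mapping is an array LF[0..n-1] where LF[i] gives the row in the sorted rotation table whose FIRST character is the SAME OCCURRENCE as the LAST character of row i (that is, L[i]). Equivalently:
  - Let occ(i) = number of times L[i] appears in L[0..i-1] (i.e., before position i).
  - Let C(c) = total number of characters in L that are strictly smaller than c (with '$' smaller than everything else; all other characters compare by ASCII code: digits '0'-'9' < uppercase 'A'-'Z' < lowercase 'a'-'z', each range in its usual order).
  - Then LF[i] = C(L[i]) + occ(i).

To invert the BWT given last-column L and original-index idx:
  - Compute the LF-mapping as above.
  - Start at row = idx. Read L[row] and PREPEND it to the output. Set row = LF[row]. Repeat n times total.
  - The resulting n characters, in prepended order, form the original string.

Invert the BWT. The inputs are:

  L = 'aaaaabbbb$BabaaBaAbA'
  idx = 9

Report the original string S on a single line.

Answer: aBbaAbaBaaabaAbbaba$

Derivation:
LF mapping: 5 6 7 8 9 14 15 16 17 0 3 10 18 11 12 4 13 1 19 2
Walk LF starting at row 9, prepending L[row]:
  step 1: row=9, L[9]='$', prepend. Next row=LF[9]=0
  step 2: row=0, L[0]='a', prepend. Next row=LF[0]=5
  step 3: row=5, L[5]='b', prepend. Next row=LF[5]=14
  step 4: row=14, L[14]='a', prepend. Next row=LF[14]=12
  step 5: row=12, L[12]='b', prepend. Next row=LF[12]=18
  step 6: row=18, L[18]='b', prepend. Next row=LF[18]=19
  step 7: row=19, L[19]='A', prepend. Next row=LF[19]=2
  step 8: row=2, L[2]='a', prepend. Next row=LF[2]=7
  step 9: row=7, L[7]='b', prepend. Next row=LF[7]=16
  step 10: row=16, L[16]='a', prepend. Next row=LF[16]=13
  step 11: row=13, L[13]='a', prepend. Next row=LF[13]=11
  step 12: row=11, L[11]='a', prepend. Next row=LF[11]=10
  step 13: row=10, L[10]='B', prepend. Next row=LF[10]=3
  step 14: row=3, L[3]='a', prepend. Next row=LF[3]=8
  step 15: row=8, L[8]='b', prepend. Next row=LF[8]=17
  step 16: row=17, L[17]='A', prepend. Next row=LF[17]=1
  step 17: row=1, L[1]='a', prepend. Next row=LF[1]=6
  step 18: row=6, L[6]='b', prepend. Next row=LF[6]=15
  step 19: row=15, L[15]='B', prepend. Next row=LF[15]=4
  step 20: row=4, L[4]='a', prepend. Next row=LF[4]=9
Reversed output: aBbaAbaBaaabaAbbaba$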